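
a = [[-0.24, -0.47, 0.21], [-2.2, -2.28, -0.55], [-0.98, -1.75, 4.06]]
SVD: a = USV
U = [[-0.10,-0.09,-0.99], [-0.33,-0.94,0.12], [-0.94,0.34,0.07]]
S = [4.7, 3.01, 0.12]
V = [[0.35, 0.52, -0.78], [0.58, 0.53, 0.62], [-0.73, 0.67, 0.12]]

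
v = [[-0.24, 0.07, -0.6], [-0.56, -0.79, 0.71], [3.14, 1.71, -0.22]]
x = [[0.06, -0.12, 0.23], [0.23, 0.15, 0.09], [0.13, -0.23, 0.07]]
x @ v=[[0.78,0.49,-0.17], [0.14,0.05,-0.05], [0.32,0.31,-0.26]]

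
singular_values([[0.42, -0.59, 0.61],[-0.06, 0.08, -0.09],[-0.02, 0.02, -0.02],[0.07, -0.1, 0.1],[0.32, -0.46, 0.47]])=[1.21, 0.01, 0.01]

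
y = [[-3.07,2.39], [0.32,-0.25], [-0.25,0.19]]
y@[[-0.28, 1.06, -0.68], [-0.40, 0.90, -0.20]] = [[-0.10,  -1.1,  1.61], [0.01,  0.11,  -0.17], [-0.01,  -0.09,  0.13]]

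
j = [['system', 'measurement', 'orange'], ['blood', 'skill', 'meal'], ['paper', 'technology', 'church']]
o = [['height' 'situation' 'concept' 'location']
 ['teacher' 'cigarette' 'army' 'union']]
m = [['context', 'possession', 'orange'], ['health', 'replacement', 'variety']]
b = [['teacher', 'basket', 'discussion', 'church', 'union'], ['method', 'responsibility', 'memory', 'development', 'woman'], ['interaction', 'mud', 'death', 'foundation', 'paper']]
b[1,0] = 'method'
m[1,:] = ['health', 'replacement', 'variety']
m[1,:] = ['health', 'replacement', 'variety']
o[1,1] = 'cigarette'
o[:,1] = ['situation', 'cigarette']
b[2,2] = 'death'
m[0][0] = 'context'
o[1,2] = 'army'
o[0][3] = 'location'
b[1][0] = 'method'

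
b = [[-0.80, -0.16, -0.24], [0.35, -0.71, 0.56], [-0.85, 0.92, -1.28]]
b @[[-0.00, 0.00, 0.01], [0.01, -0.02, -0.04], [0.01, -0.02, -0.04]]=[[-0.00,0.01,0.01], [-0.0,0.00,0.01], [-0.0,0.01,0.01]]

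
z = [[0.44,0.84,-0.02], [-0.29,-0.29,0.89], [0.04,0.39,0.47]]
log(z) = [[-1.69-1.40j, (0.08-3.34j), 1.86+3.57j], [(0.05+1.31j), -0.90+3.13j, (0.19-3.35j)], [(-0.21-0.55j), 0.16-1.32j, -0.13+1.41j]]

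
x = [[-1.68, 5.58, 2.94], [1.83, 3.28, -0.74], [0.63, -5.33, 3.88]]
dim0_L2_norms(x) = [2.56, 8.38, 4.92]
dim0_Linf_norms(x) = [1.83, 5.58, 3.88]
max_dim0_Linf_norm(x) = 5.58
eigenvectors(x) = [[0.93+0.00j,(-0.32+0.12j),(-0.32-0.12j)], [(-0.26+0j),(0.11+0.11j),0.11-0.11j], [(-0.25+0j),-0.93+0.00j,(-0.93-0j)]]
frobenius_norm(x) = 10.06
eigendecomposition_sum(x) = [[-2.80-0.00j, (3.11-0j), 1.33-0.00j], [(0.78+0j), (-0.86+0j), (-0.37+0j)], [(0.75+0j), -0.83+0.00j, (-0.36+0j)]] + [[(0.56+1.53j), 1.23+5.55j, 0.80-0.05j], [0.53-0.54j, 2.07-1.64j, (-0.18-0.33j)], [-0.06+4.47j, -2.25+15.47j, (2.12+0.65j)]] + [[(0.56-1.53j), (1.23-5.55j), (0.8+0.05j)],[(0.53+0.54j), 2.07+1.64j, (-0.18+0.33j)],[(-0.06-4.47j), -2.25-15.47j, (2.12-0.65j)]]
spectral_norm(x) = 8.48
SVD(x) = [[-0.62,0.77,-0.11],  [-0.37,-0.17,0.91],  [0.69,0.61,0.39]] @ diag([8.475674823120963, 4.9497253194556015, 2.1864710276272943]) @ [[0.09,  -0.99,  0.13], [-0.25,  0.1,  0.96], [0.96,  0.12,  0.23]]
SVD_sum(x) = [[-0.5, 5.21, -0.69], [-0.30, 3.12, -0.42], [0.55, -5.75, 0.77]] + [[-0.94, 0.4, 3.69], [0.2, -0.09, -0.79], [-0.74, 0.32, 2.91]] + [[-0.24,-0.03,-0.06], [1.93,0.25,0.47], [0.83,0.11,0.20]]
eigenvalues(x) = [(-4.02+0j), (4.75+0.54j), (4.75-0.54j)]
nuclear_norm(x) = 15.61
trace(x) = 5.48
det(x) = -91.73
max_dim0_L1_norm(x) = 14.19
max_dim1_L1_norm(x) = 10.2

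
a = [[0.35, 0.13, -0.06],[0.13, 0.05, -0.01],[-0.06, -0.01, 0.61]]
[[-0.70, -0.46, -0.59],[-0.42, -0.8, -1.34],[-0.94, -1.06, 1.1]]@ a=[[-0.27, -0.11, -0.31], [-0.17, -0.08, -0.78], [-0.53, -0.19, 0.74]]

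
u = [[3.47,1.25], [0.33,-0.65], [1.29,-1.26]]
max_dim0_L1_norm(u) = 5.09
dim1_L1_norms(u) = [4.72, 0.98, 2.55]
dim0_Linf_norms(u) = [3.47, 1.26]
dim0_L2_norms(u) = [3.72, 1.89]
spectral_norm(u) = 3.79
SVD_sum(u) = [[3.57, 0.82],[0.17, 0.04],[0.95, 0.22]] + [[-0.1, 0.43], [0.16, -0.69], [0.34, -1.48]]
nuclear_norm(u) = 5.52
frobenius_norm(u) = 4.17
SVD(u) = [[-0.97, 0.25], [-0.05, -0.41], [-0.26, -0.88]] @ diag([3.793485931172523, 1.7308854641472196]) @ [[-0.97, -0.22], [-0.22, 0.97]]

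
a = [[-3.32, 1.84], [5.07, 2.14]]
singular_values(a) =[6.12, 2.68]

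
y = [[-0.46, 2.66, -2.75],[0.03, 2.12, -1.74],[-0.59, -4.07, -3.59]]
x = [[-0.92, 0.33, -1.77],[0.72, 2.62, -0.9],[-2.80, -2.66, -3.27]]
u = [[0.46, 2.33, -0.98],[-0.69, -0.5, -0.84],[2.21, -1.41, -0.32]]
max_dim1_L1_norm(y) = 8.25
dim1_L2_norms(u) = [2.57, 1.2, 2.64]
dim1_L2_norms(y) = [3.85, 2.74, 5.46]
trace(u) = -0.36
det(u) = -7.35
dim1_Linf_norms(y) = [2.75, 2.12, 4.07]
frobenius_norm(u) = 3.87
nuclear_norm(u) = 6.31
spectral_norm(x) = 5.41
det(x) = 2.10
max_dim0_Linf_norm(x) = 3.27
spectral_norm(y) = 5.51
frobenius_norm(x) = 6.16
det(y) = 6.67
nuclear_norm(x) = 8.47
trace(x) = -1.57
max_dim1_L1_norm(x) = 8.73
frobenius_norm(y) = 7.22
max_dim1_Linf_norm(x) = 3.27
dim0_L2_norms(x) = [3.03, 3.75, 3.83]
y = x + u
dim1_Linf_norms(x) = [1.77, 2.62, 3.27]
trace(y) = -1.93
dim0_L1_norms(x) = [4.44, 5.61, 5.94]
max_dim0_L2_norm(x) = 3.83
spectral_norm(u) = 2.96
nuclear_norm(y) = 10.43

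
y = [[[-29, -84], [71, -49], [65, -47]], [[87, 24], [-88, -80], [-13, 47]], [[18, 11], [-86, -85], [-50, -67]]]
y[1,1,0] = -88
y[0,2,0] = 65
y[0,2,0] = 65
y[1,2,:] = [-13, 47]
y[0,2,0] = 65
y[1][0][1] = 24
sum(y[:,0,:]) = 27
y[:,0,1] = [-84, 24, 11]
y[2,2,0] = -50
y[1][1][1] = -80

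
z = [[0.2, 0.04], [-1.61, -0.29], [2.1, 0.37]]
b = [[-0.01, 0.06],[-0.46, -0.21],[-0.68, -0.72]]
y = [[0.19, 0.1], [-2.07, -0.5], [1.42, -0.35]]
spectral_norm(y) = 2.53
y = z + b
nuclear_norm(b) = 1.28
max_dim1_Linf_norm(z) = 2.1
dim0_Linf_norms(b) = [0.68, 0.72]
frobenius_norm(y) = 2.59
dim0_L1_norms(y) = [3.68, 0.95]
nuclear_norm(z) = 2.70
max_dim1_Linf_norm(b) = 0.72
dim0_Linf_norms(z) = [2.1, 0.37]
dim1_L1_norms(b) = [0.07, 0.67, 1.4]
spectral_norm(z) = 2.70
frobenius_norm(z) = 2.70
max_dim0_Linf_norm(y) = 2.07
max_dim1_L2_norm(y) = 2.13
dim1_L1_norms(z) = [0.24, 1.9, 2.47]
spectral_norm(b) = 1.10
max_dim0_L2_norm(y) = 2.52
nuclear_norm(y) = 3.10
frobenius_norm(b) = 1.11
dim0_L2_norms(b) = [0.82, 0.75]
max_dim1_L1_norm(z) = 2.47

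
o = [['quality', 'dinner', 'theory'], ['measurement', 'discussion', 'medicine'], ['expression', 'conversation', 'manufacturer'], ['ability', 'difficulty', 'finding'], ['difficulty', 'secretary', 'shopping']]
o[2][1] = 'conversation'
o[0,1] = 'dinner'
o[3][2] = 'finding'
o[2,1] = 'conversation'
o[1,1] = 'discussion'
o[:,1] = ['dinner', 'discussion', 'conversation', 'difficulty', 'secretary']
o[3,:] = ['ability', 'difficulty', 'finding']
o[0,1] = 'dinner'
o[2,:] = ['expression', 'conversation', 'manufacturer']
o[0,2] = 'theory'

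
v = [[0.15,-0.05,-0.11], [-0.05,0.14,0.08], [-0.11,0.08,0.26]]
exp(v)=[[1.17, -0.06, -0.14], [-0.06, 1.16, 0.1], [-0.14, 0.10, 1.31]]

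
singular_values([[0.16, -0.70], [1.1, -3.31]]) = [3.56, 0.07]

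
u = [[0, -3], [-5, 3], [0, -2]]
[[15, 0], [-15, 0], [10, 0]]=u @ [[0, 0], [-5, 0]]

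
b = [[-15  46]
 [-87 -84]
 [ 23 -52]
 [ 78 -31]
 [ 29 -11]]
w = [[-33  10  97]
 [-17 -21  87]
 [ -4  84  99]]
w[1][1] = -21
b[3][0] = 78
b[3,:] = [78, -31]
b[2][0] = 23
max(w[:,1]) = 84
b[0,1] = 46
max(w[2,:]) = 99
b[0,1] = 46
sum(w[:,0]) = -54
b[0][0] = -15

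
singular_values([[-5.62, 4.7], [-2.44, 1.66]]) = [7.89, 0.27]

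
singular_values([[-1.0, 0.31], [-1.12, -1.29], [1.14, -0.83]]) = [1.89, 1.55]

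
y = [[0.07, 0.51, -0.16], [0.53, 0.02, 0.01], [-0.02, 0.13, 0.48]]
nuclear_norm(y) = 1.56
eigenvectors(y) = [[-0.69+0.00j,(-0.17-0.51j),(-0.17+0.51j)],[(0.72+0j),(-0.27-0.49j),(-0.27+0.49j)],[(-0.11+0j),(-0.64+0j),-0.64-0.00j]]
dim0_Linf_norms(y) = [0.53, 0.51, 0.48]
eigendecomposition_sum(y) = [[-0.23+0.00j, 0.24-0.00j, -0.04+0.00j], [0.24-0.00j, -0.25+0.00j, 0.04-0.00j], [(-0.04+0j), (0.04-0j), -0.01+0.00j]] + [[0.15-0.04j, 0.13-0.00j, (-0.06+0.24j)], [0.14-0.07j, (0.14-0.03j), -0.02+0.25j], [(0.01-0.18j), (0.05-0.15j), (0.24+0.15j)]] + [[0.15+0.04j, 0.13+0.00j, -0.06-0.24j],  [0.14+0.07j, (0.14+0.03j), -0.02-0.25j],  [(0.01+0.18j), (0.05+0.15j), (0.24-0.15j)]]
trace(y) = 0.57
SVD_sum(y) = [[0.3, 0.28, -0.13],[0.27, 0.25, -0.11],[-0.05, -0.05, 0.02]] + [[-0.05, 0.00, -0.12], [0.09, -0.0, 0.21], [0.17, -0.01, 0.39]] + [[-0.18, 0.23, 0.08], [0.17, -0.22, -0.08], [-0.14, 0.19, 0.07]]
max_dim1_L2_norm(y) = 0.54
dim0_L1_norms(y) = [0.62, 0.66, 0.65]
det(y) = -0.14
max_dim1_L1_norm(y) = 0.74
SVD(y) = [[-0.74,-0.25,-0.62], [-0.66,0.45,0.60], [0.13,0.86,-0.50]] @ diag([0.5773579811091074, 0.49955465195124515, 0.4866239938222184]) @ [[-0.70,-0.65,0.3], [0.41,-0.02,0.91], [0.59,-0.76,-0.28]]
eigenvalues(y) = [(-0.49+0j), (0.53+0.08j), (0.53-0.08j)]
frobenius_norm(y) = 0.91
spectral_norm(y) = 0.58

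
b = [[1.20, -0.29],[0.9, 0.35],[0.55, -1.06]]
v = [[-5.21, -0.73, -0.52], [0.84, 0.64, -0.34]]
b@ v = [[-6.50, -1.06, -0.53], [-4.4, -0.43, -0.59], [-3.76, -1.08, 0.07]]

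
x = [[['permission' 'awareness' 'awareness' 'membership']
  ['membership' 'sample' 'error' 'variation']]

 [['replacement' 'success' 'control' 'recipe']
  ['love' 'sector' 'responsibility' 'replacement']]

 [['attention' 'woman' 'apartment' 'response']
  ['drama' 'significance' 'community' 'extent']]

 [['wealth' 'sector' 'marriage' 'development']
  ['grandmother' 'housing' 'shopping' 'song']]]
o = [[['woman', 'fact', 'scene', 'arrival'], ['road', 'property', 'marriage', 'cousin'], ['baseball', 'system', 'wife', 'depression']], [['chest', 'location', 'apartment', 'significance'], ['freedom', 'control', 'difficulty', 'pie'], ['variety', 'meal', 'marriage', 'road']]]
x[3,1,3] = 'song'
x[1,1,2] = 'responsibility'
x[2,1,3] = 'extent'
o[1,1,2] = 'difficulty'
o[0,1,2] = 'marriage'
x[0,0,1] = 'awareness'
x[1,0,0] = 'replacement'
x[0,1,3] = 'variation'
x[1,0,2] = 'control'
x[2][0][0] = 'attention'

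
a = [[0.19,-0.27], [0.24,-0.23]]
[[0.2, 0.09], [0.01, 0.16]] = a @ [[-2.04,1.04],[-2.18,0.4]]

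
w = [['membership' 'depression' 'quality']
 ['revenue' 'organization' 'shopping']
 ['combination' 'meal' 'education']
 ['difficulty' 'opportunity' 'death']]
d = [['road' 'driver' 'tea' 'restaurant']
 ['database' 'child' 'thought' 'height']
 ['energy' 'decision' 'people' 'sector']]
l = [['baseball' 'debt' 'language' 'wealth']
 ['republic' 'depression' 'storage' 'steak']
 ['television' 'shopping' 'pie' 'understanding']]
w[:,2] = ['quality', 'shopping', 'education', 'death']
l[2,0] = 'television'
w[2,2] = 'education'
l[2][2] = 'pie'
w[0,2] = 'quality'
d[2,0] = 'energy'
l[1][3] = 'steak'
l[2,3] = 'understanding'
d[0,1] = 'driver'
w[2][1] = 'meal'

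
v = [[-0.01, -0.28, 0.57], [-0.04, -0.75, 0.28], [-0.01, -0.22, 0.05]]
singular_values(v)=[0.98, 0.38, 0.0]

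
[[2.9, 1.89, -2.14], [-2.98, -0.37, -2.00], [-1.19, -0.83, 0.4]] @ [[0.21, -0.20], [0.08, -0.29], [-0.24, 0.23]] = [[1.27, -1.62], [-0.18, 0.24], [-0.41, 0.57]]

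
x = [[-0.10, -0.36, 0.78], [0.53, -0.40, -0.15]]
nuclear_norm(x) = 1.55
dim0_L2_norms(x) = [0.54, 0.54, 0.79]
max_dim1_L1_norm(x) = 1.24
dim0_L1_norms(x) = [0.63, 0.76, 0.93]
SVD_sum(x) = [[-0.15, -0.32, 0.79], [0.01, 0.03, -0.07]] + [[0.05, -0.04, -0.01],[0.52, -0.43, -0.08]]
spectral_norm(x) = 0.87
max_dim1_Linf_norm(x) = 0.78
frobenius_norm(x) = 1.10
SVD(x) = [[-1.0, 0.09], [0.09, 1.0]] @ diag([0.8662307797567919, 0.6790023830605755]) @ [[0.17,0.37,-0.91], [0.76,-0.63,-0.12]]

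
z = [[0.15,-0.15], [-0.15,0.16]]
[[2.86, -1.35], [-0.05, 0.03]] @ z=[[0.63, -0.64], [-0.01, 0.01]]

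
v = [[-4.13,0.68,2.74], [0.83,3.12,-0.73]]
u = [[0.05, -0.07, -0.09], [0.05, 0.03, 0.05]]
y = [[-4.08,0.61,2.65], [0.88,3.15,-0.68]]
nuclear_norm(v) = 8.27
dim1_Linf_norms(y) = [4.08, 3.15]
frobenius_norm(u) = 0.15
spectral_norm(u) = 0.13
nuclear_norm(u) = 0.20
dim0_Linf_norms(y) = [4.08, 3.15, 2.65]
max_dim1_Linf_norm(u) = 0.09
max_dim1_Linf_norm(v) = 4.13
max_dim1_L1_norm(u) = 0.21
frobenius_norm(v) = 6.00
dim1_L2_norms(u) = [0.12, 0.08]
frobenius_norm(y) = 5.93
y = u + v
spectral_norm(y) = 4.99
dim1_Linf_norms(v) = [4.13, 3.12]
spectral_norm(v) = 5.08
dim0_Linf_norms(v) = [4.13, 3.12, 2.74]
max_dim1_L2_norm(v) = 5.0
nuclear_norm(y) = 8.20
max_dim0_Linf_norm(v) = 4.13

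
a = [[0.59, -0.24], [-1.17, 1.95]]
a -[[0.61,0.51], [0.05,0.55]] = [[-0.02,-0.75], [-1.22,1.40]]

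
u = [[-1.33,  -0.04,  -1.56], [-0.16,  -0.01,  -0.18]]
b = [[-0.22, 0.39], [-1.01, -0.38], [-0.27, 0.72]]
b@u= [[0.23, 0.0, 0.27],[1.4, 0.04, 1.64],[0.24, 0.00, 0.29]]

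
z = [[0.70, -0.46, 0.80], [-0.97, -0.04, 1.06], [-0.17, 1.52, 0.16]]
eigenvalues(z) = [(1.15+0.49j), (1.15-0.49j), (-1.48+0j)]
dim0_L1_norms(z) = [1.84, 2.02, 2.02]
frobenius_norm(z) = 2.40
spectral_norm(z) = 1.66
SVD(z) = [[-0.40,0.33,-0.85], [0.24,0.94,0.25], [0.88,-0.11,-0.46]] @ diag([1.6590959584120415, 1.4492867662899795, 0.9589413276304061]) @ [[-0.4, 0.91, 0.05], [-0.46, -0.24, 0.86], [-0.79, -0.32, -0.51]]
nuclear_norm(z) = 4.07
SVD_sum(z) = [[0.27, -0.61, -0.03], [-0.16, 0.37, 0.02], [-0.59, 1.34, 0.07]] + [[-0.22,  -0.12,  0.41], [-0.62,  -0.33,  1.16], [0.07,  0.04,  -0.13]] + [[0.65,  0.26,  0.42],[-0.19,  -0.08,  -0.12],[0.35,  0.14,  0.22]]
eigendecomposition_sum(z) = [[0.43+0.42j, -0.03-0.38j, (0.23-0.18j)], [(-0.34+0.49j), 0.36-0.09j, 0.21+0.19j], [-0.21+0.78j, (0.43-0.28j), 0.36+0.15j]] + [[0.43-0.42j, -0.03+0.38j, 0.23+0.18j], [(-0.34-0.49j), 0.36+0.09j, 0.21-0.19j], [-0.21-0.78j, (0.43+0.28j), 0.36-0.15j]] + [[(-0.15+0j), -0.41+0.00j, (0.34-0j)],[(-0.29+0j), (-0.77+0j), (0.64-0j)],[0.25-0.00j, (0.67-0j), -0.56+0.00j]]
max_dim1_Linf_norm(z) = 1.52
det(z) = -2.31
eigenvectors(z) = [[0.25-0.45j, (0.25+0.45j), (-0.37+0j)],[0.48+0.17j, (0.48-0.17j), (-0.7+0j)],[(0.69+0j), 0.69-0.00j, (0.61+0j)]]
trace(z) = 0.82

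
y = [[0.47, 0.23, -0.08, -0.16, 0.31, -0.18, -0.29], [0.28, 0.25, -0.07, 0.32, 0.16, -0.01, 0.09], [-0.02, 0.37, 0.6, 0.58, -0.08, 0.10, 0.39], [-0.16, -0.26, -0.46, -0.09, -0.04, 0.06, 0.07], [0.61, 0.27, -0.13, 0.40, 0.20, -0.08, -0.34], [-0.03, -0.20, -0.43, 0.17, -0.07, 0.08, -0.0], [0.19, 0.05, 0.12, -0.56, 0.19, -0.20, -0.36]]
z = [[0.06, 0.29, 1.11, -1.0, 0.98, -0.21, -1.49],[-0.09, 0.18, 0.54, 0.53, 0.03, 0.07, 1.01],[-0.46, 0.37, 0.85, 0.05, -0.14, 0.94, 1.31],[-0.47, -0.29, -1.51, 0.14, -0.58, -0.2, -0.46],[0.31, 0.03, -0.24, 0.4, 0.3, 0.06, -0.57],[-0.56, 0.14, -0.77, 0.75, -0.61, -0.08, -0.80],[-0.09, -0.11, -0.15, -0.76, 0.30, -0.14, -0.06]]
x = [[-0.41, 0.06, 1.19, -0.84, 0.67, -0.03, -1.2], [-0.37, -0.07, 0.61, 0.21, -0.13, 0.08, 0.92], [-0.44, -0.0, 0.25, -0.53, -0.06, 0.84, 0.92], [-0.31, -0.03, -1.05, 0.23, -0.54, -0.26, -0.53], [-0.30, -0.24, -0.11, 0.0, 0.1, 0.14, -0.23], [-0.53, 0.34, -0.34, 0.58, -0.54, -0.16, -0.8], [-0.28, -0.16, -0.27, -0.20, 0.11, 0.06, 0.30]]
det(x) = -0.10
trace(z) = 1.39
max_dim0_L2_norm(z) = 2.48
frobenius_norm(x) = 3.46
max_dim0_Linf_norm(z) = 1.51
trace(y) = 1.15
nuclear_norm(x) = 7.34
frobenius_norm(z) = 4.25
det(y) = -0.00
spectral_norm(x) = 2.23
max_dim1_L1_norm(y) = 2.14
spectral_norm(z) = 2.82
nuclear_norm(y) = 3.54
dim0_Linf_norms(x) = [0.53, 0.34, 1.19, 0.84, 0.67, 0.84, 1.2]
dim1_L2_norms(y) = [0.72, 0.53, 1.0, 0.57, 0.89, 0.52, 0.76]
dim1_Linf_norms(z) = [1.49, 1.01, 1.31, 1.51, 0.57, 0.8, 0.76]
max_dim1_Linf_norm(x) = 1.2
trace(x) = 0.24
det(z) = -0.06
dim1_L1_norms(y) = [1.72, 1.18, 2.14, 1.14, 2.03, 0.98, 1.67]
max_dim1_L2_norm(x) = 2.05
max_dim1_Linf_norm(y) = 0.61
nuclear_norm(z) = 8.56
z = x + y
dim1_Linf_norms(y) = [0.47, 0.32, 0.6, 0.46, 0.61, 0.43, 0.56]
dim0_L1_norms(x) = [2.64, 0.9, 3.82, 2.59, 2.15, 1.57, 4.9]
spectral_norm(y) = 1.23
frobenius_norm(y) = 1.94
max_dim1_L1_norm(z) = 5.14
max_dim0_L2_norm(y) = 0.99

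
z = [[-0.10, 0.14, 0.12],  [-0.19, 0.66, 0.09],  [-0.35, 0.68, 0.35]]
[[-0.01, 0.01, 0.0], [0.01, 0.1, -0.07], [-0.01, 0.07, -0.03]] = z@[[0.06, 0.12, -0.13], [0.04, 0.2, -0.16], [-0.05, -0.06, 0.09]]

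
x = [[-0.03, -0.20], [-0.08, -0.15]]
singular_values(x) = [0.26, 0.04]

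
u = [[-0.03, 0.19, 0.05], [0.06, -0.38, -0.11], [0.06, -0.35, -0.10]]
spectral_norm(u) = 0.58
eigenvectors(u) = [[-0.34+0.00j,(0.72+0j),0.72-0.00j], [0.69+0.00j,0.12+0.19j,0.12-0.19j], [0.64+0.00j,(-0-0.66j),(-0+0.66j)]]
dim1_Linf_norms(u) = [0.19, 0.38, 0.35]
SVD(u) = [[-0.34, -0.93, 0.12], [0.69, -0.34, -0.64], [0.64, -0.13, 0.76]] @ diag([0.5793689602857115, 0.004325691236358474, 0.0035911353053010757]) @ [[0.16, -0.95, -0.27], [-0.10, -0.29, 0.95], [0.98, 0.12, 0.14]]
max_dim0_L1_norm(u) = 0.92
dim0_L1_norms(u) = [0.15, 0.92, 0.26]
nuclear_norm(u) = 0.59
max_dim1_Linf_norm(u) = 0.38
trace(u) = -0.51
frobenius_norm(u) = 0.58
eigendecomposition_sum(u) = [[(-0.03+0j), 0.19-0.00j, 0.05-0.00j], [0.06-0.00j, -0.38+0.00j, -0.11+0.00j], [0.06-0.00j, -0.35+0.00j, -0.10+0.00j]] + [[(-0+0j), 0.00+0.00j, -0.00+0.00j], [(-0+0j), 0j, -0.00-0.00j], [0j, -0j, 0j]] + [[(-0-0j), -0j, (-0-0j)], [(-0-0j), -0j, (-0+0j)], [-0j, 0.00+0.00j, -0j]]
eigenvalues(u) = [(-0.51+0j), 0j, -0j]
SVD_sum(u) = [[-0.03, 0.19, 0.05], [0.06, -0.38, -0.11], [0.06, -0.35, -0.10]] + [[0.0, 0.0, -0.00],[0.0, 0.00, -0.00],[0.0, 0.0, -0.0]] + [[0.0, 0.00, 0.00], [-0.00, -0.00, -0.00], [0.0, 0.0, 0.00]]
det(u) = -0.00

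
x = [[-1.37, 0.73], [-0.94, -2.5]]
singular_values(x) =[2.68, 1.53]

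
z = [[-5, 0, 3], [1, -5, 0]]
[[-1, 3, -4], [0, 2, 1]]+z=[[-6, 3, -1], [1, -3, 1]]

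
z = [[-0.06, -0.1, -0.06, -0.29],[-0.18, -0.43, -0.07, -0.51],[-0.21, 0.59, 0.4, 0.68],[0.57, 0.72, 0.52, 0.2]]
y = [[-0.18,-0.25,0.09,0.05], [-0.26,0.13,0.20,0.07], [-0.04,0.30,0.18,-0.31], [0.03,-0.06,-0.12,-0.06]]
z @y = [[0.03,0.00,-0.0,0.03],[0.13,-0.0,-0.05,0.01],[-0.11,0.21,0.09,-0.13],[-0.3,0.10,0.26,-0.09]]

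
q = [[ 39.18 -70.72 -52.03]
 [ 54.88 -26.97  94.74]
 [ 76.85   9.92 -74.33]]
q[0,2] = -52.03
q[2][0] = 76.85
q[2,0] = 76.85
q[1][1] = -26.97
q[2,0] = 76.85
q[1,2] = 94.74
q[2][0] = 76.85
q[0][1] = -70.72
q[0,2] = -52.03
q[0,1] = -70.72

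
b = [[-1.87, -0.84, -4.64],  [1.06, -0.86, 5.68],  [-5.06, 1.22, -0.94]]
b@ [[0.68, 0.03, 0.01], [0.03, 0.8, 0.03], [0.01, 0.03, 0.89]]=[[-1.34,-0.87,-4.17], [0.75,-0.49,5.04], [-3.41,0.8,-0.85]]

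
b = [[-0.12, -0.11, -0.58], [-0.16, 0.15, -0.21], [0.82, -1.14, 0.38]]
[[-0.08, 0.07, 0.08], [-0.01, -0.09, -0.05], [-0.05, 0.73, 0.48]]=b@[[-0.23, 0.26, -0.08], [-0.06, -0.48, -0.49], [0.19, -0.09, -0.03]]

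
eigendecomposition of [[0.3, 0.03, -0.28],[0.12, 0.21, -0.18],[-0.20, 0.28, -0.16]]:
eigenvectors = [[(0.47+0j),-0.63-0.16j,-0.63+0.16j], [(0.24+0j),(-0.73+0j),(-0.73-0j)], [0.85+0.00j,-0.17+0.09j,-0.17-0.09j]]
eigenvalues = [(-0.19+0j), (0.27+0.05j), (0.27-0.05j)]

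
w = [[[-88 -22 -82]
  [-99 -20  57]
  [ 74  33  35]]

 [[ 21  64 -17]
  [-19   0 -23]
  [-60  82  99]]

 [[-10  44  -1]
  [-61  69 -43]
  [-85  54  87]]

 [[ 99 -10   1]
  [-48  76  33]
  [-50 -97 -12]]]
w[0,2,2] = 35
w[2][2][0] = -85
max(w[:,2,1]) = 82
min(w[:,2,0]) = -85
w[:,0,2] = [-82, -17, -1, 1]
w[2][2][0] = -85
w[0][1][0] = -99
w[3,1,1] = 76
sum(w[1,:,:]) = 147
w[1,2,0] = -60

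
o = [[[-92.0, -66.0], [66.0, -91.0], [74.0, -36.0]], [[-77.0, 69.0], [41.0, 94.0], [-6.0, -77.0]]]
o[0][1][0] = 66.0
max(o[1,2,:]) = -6.0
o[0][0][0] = -92.0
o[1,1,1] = 94.0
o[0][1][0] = 66.0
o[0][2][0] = 74.0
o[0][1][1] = -91.0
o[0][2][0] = 74.0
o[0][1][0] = 66.0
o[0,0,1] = -66.0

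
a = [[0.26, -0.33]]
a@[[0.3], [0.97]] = [[-0.24]]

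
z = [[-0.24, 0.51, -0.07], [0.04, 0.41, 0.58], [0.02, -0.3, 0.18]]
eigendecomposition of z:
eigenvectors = [[(1+0j), -0.42+0.35j, -0.42-0.35j], [-0.01+0.00j, (-0.68+0j), -0.68-0.00j], [-0.06+0.00j, 0.16-0.47j, (0.16+0.47j)]]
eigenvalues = [(-0.24+0j), (0.3+0.38j), (0.3-0.38j)]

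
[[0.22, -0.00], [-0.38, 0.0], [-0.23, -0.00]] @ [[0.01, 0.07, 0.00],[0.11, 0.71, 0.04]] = [[0.0, 0.02, 0.00],[-0.0, -0.03, 0.0],[-0.0, -0.02, 0.00]]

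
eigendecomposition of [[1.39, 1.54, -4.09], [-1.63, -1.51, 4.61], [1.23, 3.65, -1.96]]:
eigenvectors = [[0.56, -0.94, -0.56], [-0.59, 0.18, 0.71], [0.58, -0.28, 0.42]]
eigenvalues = [-4.5, -0.11, 2.53]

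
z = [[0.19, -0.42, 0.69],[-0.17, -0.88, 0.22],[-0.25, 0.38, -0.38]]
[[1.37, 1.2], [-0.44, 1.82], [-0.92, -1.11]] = z @ [[1.77,0.84],  [0.63,-2.19],  [1.88,0.18]]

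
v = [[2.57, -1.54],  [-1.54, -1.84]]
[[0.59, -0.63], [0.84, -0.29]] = v @[[-0.03, -0.1],  [-0.43, 0.24]]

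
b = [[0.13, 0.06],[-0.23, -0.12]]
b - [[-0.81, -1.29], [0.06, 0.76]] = [[0.94, 1.35], [-0.29, -0.88]]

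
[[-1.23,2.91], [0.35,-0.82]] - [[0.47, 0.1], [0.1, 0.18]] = [[-1.7, 2.81], [0.25, -1.00]]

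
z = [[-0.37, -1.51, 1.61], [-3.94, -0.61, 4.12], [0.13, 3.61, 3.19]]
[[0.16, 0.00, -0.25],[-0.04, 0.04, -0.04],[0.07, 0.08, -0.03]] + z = [[-0.21, -1.51, 1.36], [-3.98, -0.57, 4.08], [0.20, 3.69, 3.16]]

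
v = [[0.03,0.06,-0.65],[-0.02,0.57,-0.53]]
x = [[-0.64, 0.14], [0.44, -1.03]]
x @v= [[-0.02,0.04,0.34], [0.03,-0.56,0.26]]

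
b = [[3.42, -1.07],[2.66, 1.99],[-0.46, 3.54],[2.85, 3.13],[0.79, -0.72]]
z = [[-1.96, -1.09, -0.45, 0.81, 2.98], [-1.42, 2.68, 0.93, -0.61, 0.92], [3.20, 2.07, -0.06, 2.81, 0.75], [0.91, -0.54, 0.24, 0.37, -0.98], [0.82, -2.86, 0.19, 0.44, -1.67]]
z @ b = [[-4.73, -1.28], [0.83, 7.57], [25.08, 8.74], [1.85, 0.66], [-4.96, -3.32]]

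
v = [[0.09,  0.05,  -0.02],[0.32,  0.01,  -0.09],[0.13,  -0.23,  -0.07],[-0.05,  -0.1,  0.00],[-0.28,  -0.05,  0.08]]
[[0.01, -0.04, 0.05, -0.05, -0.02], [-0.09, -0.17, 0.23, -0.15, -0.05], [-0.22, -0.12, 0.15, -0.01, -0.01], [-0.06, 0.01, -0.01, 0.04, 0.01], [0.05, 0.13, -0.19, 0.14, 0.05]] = v @ [[-0.34, -0.85, 0.82, -0.42, 0.12], [0.80, 0.35, -0.31, -0.23, -0.16], [-0.08, -1.08, 0.35, 0.13, 0.94]]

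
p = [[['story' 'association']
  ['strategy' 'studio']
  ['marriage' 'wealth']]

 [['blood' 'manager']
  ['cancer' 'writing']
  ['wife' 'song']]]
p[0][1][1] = 'studio'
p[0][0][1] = 'association'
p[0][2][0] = 'marriage'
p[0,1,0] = 'strategy'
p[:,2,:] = [['marriage', 'wealth'], ['wife', 'song']]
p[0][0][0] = 'story'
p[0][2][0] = 'marriage'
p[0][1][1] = 'studio'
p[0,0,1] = 'association'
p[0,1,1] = 'studio'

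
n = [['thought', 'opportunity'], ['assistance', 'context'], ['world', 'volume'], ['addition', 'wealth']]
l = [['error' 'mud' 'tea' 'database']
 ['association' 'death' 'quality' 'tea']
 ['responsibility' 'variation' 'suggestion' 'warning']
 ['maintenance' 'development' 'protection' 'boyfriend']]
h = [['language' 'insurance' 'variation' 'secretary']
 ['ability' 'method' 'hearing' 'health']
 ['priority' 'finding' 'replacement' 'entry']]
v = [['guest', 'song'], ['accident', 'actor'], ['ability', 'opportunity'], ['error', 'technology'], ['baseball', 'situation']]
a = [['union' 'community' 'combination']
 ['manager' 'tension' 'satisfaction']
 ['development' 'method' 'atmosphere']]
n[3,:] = ['addition', 'wealth']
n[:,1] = ['opportunity', 'context', 'volume', 'wealth']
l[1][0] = 'association'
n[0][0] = 'thought'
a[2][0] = 'development'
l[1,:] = ['association', 'death', 'quality', 'tea']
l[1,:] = ['association', 'death', 'quality', 'tea']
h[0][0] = 'language'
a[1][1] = 'tension'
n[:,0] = ['thought', 'assistance', 'world', 'addition']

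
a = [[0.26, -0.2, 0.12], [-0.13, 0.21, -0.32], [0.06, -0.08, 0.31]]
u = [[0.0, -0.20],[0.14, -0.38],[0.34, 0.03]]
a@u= [[0.01, 0.03], [-0.08, -0.06], [0.09, 0.03]]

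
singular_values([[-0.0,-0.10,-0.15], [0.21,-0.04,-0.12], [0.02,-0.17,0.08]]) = [0.27, 0.19, 0.14]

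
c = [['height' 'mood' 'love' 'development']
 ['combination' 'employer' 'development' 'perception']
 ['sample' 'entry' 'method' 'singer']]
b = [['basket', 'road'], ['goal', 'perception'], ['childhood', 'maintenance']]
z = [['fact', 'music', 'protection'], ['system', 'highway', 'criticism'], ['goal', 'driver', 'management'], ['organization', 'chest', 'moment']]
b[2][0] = 'childhood'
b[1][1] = 'perception'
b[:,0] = ['basket', 'goal', 'childhood']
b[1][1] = 'perception'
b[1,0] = 'goal'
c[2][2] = 'method'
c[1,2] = 'development'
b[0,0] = 'basket'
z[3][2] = 'moment'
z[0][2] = 'protection'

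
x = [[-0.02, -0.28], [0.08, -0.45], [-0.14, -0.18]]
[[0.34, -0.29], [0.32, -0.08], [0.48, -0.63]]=x @ [[-2.08, 3.47], [-1.07, 0.79]]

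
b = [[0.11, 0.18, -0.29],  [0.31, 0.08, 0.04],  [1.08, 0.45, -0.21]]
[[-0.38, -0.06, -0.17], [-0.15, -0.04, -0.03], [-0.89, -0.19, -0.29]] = b @ [[-0.44, -0.06, -0.02],  [-0.54, -0.29, -0.47],  [0.82, -0.01, 0.28]]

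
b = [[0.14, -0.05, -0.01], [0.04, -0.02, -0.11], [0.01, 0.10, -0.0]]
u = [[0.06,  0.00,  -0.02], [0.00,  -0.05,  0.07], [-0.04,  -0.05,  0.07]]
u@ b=[[0.01, -0.0, -0.00], [-0.0, 0.01, 0.01], [-0.01, 0.01, 0.01]]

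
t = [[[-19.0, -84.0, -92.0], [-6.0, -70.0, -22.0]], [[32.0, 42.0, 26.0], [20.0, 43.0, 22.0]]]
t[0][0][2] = -92.0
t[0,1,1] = -70.0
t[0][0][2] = -92.0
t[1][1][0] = 20.0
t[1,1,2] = 22.0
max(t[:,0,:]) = 42.0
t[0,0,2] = -92.0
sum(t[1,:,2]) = 48.0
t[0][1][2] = -22.0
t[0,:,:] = [[-19.0, -84.0, -92.0], [-6.0, -70.0, -22.0]]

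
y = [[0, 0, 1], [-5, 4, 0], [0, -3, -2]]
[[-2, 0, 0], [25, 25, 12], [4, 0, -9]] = y@[[-5, -5, 0], [0, 0, 3], [-2, 0, 0]]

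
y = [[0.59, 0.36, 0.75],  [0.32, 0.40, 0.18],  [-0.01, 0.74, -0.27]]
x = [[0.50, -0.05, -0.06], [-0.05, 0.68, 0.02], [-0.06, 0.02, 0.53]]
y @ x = [[0.23, 0.23, 0.37], [0.13, 0.26, 0.08], [-0.03, 0.50, -0.13]]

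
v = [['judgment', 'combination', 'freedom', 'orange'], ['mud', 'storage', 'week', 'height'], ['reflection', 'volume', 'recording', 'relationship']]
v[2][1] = 'volume'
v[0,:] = ['judgment', 'combination', 'freedom', 'orange']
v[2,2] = 'recording'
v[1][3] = 'height'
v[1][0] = 'mud'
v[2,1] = 'volume'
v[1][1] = 'storage'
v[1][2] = 'week'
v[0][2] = 'freedom'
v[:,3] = ['orange', 'height', 'relationship']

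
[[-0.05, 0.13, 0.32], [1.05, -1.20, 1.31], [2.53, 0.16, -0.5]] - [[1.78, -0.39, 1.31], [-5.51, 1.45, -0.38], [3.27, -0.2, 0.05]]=[[-1.83, 0.52, -0.99],[6.56, -2.65, 1.69],[-0.74, 0.36, -0.55]]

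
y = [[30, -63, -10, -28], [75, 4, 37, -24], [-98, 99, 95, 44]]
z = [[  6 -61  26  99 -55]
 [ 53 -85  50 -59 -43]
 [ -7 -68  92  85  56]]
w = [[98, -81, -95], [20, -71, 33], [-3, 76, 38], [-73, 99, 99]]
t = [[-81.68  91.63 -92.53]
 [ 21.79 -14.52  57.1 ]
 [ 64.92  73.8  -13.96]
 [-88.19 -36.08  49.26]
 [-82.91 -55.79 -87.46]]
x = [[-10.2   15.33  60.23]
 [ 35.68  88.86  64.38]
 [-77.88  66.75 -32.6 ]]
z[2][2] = 92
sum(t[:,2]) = -87.59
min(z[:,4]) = -55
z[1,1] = -85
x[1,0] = 35.68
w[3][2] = 99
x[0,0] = -10.2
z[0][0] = 6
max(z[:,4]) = 56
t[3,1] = -36.08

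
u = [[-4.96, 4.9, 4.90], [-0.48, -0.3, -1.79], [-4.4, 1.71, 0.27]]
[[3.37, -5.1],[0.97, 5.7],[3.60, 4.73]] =u @[[-0.67, -0.68], [0.45, 1.53], [-0.44, -3.26]]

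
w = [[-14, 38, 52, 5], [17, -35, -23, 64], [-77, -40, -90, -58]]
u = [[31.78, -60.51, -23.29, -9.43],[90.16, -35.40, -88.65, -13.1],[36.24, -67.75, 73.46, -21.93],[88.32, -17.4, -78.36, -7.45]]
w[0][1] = 38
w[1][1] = -35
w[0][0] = -14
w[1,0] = 17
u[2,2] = 73.46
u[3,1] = -17.4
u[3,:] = [88.32, -17.4, -78.36, -7.45]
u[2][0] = 36.24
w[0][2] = 52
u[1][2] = -88.65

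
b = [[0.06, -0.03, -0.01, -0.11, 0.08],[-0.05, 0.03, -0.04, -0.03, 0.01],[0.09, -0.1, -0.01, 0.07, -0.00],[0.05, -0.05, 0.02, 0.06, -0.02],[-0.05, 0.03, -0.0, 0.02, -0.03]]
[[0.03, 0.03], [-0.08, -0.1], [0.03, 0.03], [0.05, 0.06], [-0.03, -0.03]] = b@[[1.37, 1.58], [0.48, 0.56], [0.83, 0.96], [-0.56, -0.64], [-1.2, -1.38]]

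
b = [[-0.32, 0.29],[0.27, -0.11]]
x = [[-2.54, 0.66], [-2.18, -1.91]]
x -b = [[-2.22, 0.37], [-2.45, -1.8]]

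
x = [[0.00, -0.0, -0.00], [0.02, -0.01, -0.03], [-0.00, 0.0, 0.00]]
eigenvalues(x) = [-0.01, 0.0, 0.0]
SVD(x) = [[0.0, 0.00, -1.00], [-1.0, 0.00, 0.0], [0.0, 1.00, 0.0]] @ diag([0.03741657386773942, 0.0, 0.0]) @ [[-0.53, 0.27, 0.8], [0.0, -0.95, 0.32], [-0.85, -0.17, -0.51]]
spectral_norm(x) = 0.04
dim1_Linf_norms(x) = [0.0, 0.03, 0.0]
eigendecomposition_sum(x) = [[-0.00, -0.0, -0.00], [0.02, -0.01, -0.03], [-0.0, -0.00, -0.00]] + [[0.0, 0.0, 0.0], [0.00, 0.0, 0.00], [0.0, 0.00, 0.00]] + [[0.0, 0.0, 0.00], [0.0, 0.0, -0.0], [0.0, 0.0, 0.00]]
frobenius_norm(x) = 0.04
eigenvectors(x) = [[0.00, 0.45, 0.00], [1.0, 0.89, -0.95], [0.0, 0.00, 0.32]]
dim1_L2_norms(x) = [0.0, 0.04, 0.0]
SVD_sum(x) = [[0.0,0.00,0.00],[0.02,-0.01,-0.03],[0.0,0.0,0.0]] + [[0.00, 0.0, 0.00], [0.00, 0.0, 0.00], [0.0, -0.00, 0.0]] + [[0.0, 0.00, 0.0], [0.00, 0.00, 0.00], [0.0, 0.0, 0.00]]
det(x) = 0.00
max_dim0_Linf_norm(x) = 0.03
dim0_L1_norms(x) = [0.02, 0.01, 0.03]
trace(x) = -0.01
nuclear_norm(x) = 0.04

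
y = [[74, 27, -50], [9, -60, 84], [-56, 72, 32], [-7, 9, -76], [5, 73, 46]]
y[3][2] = -76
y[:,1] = [27, -60, 72, 9, 73]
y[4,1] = 73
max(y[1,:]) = 84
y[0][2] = -50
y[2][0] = -56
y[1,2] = 84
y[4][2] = 46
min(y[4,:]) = 5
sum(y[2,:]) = 48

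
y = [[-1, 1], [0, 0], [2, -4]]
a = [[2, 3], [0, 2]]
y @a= [[-2, -1], [0, 0], [4, -2]]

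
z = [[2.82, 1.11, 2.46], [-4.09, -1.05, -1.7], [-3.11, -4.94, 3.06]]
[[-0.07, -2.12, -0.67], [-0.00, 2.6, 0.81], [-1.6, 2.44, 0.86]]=z @ [[-0.01, -0.49, -0.15], [0.25, -0.29, -0.11], [-0.13, -0.17, -0.05]]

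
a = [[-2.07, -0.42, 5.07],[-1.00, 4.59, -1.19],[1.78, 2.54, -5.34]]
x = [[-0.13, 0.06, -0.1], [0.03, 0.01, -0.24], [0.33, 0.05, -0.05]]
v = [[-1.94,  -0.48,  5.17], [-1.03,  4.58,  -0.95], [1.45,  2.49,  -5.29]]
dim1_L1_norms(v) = [7.59, 6.56, 9.23]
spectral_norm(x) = 0.36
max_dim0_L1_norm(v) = 11.41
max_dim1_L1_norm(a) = 9.66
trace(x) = -0.17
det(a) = -6.69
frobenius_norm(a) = 9.58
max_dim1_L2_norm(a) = 6.18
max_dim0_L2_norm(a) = 7.46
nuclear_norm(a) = 13.12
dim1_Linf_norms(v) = [5.17, 4.58, 5.29]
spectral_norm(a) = 8.46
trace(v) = -2.65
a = x + v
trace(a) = -2.82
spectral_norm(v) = 8.34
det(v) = -1.90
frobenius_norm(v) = 9.48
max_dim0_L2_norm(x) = 0.36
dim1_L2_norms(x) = [0.17, 0.24, 0.34]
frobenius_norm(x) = 0.45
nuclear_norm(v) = 12.91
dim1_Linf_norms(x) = [0.13, 0.24, 0.33]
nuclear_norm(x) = 0.69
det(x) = -0.01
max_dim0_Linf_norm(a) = 5.34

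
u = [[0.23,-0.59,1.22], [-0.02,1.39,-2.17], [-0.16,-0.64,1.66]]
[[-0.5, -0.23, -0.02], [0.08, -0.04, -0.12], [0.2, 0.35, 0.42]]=u @[[-1.92, -1.33, -0.8], [-0.19, 0.22, 0.45], [-0.14, 0.17, 0.35]]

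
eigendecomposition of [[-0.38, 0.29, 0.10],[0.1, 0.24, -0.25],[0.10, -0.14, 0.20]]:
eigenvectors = [[-0.96, 0.50, -0.26], [0.20, 0.68, -0.85], [0.19, 0.54, 0.46]]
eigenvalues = [-0.46, 0.12, 0.4]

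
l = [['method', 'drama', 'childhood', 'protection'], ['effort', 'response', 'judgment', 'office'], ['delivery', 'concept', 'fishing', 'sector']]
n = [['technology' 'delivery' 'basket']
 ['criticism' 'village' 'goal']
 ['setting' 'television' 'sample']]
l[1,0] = 'effort'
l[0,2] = 'childhood'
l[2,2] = 'fishing'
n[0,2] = 'basket'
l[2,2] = 'fishing'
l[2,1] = 'concept'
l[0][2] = 'childhood'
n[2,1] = 'television'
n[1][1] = 'village'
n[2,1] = 'television'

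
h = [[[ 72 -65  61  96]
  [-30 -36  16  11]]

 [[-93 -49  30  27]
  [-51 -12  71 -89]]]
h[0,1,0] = -30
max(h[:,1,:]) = 71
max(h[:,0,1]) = -49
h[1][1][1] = -12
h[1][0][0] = -93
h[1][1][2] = 71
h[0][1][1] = -36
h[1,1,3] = -89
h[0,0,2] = 61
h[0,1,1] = -36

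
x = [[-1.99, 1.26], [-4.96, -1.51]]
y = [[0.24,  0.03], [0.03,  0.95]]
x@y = [[-0.44,1.14], [-1.24,-1.58]]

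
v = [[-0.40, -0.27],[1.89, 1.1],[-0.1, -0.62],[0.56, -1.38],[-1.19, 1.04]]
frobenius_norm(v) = 3.18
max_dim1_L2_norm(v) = 2.19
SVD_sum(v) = [[-0.44, -0.12], [2.04, 0.55], [-0.25, -0.07], [0.17, 0.05], [-0.85, -0.23]] + [[0.04,-0.15], [-0.15,0.55], [0.15,-0.55], [0.39,-1.43], [-0.34,1.27]]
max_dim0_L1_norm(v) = 4.41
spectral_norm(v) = 2.35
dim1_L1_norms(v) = [0.67, 2.99, 0.72, 1.94, 2.23]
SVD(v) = [[-0.19, 0.07], [0.9, -0.27], [-0.11, 0.27], [0.08, 0.69], [-0.37, -0.61]] @ diag([2.3529290586461267, 2.1421542533110567]) @ [[0.97,0.26], [0.26,-0.97]]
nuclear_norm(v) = 4.50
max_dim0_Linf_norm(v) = 1.89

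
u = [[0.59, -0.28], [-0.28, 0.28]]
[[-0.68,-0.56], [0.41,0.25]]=u @[[-0.87, -0.99], [0.6, -0.08]]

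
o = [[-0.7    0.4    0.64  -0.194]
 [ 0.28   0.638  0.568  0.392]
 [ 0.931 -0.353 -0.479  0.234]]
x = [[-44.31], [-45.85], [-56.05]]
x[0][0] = -44.31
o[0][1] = 0.4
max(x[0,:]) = -44.31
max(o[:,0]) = 0.931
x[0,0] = -44.31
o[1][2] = 0.568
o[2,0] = 0.931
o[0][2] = 0.64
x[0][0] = -44.31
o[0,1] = 0.4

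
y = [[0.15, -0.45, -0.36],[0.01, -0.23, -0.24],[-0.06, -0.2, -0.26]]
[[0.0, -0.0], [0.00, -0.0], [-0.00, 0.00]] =y @ [[0.02,-0.01], [-0.02,0.01], [0.02,-0.01]]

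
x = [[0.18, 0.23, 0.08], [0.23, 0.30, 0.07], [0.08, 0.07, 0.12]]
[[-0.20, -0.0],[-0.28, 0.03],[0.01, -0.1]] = x @ [[-0.26, -0.26], [-0.93, 0.54], [0.79, -0.97]]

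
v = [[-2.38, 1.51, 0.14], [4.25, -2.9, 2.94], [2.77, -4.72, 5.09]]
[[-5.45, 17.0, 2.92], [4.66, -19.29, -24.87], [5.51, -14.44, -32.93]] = v@[[0.37, -3.81, -2.28], [-2.86, 4.9, -1.08], [-1.77, 3.78, -6.23]]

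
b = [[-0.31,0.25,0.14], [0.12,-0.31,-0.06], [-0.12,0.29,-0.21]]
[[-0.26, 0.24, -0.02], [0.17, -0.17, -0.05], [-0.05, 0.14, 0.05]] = b@[[0.37, -0.43, 0.27],[-0.33, 0.36, 0.26],[-0.42, 0.10, -0.01]]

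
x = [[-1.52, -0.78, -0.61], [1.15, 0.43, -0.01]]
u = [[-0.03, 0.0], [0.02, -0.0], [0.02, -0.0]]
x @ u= [[0.02, 0.00], [-0.03, 0.00]]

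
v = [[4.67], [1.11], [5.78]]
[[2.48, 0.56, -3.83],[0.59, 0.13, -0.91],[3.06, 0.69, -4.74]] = v @ [[0.53, 0.12, -0.82]]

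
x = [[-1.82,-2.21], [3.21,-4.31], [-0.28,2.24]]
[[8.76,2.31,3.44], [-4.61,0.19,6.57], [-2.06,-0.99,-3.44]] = x @ [[-3.21, -0.64, -0.02],[-1.32, -0.52, -1.54]]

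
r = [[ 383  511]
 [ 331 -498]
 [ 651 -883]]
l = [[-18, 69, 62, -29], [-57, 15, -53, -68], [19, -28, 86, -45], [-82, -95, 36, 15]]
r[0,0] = 383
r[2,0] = 651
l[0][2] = 62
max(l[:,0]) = 19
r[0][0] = 383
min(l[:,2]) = -53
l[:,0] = [-18, -57, 19, -82]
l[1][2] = -53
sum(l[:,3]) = -127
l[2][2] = 86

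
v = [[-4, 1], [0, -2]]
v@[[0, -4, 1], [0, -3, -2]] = [[0, 13, -6], [0, 6, 4]]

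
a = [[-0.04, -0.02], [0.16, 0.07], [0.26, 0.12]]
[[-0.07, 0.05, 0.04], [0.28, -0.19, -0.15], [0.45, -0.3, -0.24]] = a @[[1.33,-1.39,-1.43], [0.90,0.50,1.10]]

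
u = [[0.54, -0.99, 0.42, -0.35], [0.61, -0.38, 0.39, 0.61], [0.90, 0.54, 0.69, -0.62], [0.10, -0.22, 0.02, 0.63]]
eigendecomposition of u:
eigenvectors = [[(0.2+0j),(-0.49+0.28j),-0.49-0.28j,-0.58+0.00j],[0.30+0.00j,(0.24+0.26j),0.24-0.26j,-0.01+0.00j],[(0.93+0j),0.73+0.00j,0.73-0.00j,0.81+0.00j],[-0.06+0.00j,(0.07+0.14j),0.07-0.14j,(0.06+0j)]]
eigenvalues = [(1.1+0j), (0.2+0.43j), (0.2-0.43j), (-0.01+0j)]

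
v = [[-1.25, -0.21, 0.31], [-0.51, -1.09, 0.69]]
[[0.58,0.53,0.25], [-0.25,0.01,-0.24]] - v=[[1.83, 0.74, -0.06],[0.26, 1.10, -0.93]]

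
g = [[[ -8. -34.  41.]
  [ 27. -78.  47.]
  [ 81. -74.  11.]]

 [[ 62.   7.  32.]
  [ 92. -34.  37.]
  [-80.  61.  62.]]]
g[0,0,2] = 41.0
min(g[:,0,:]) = -34.0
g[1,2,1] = 61.0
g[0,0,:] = [-8.0, -34.0, 41.0]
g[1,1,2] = 37.0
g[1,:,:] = [[62.0, 7.0, 32.0], [92.0, -34.0, 37.0], [-80.0, 61.0, 62.0]]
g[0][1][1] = -78.0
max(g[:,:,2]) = 62.0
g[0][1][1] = -78.0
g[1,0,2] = 32.0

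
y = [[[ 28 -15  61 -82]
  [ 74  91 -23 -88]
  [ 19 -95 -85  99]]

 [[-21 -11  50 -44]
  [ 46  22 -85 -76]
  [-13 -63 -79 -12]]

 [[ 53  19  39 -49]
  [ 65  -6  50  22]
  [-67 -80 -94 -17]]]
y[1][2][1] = -63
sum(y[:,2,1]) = -238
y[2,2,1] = -80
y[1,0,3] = -44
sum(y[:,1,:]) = 92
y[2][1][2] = 50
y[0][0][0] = 28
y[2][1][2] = 50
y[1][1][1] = 22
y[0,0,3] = -82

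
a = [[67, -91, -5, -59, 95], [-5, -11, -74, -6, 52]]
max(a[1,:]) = 52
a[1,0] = -5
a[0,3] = -59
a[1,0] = -5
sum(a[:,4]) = 147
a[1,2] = -74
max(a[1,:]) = 52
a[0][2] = -5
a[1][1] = -11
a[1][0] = -5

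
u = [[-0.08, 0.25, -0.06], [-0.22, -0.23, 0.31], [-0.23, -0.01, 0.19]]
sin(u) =[[-0.08, 0.25, -0.06], [-0.22, -0.23, 0.31], [-0.23, -0.01, 0.19]]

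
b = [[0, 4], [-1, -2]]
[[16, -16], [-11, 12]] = b@[[3, -4], [4, -4]]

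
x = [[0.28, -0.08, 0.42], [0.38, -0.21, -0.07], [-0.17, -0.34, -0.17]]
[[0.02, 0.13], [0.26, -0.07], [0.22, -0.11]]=x @ [[0.28, -0.03],[-0.64, 0.16],[-0.27, 0.36]]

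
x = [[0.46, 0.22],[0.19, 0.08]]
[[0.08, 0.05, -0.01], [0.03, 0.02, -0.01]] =x @[[0.12, 0.07, -0.07], [0.11, 0.07, 0.09]]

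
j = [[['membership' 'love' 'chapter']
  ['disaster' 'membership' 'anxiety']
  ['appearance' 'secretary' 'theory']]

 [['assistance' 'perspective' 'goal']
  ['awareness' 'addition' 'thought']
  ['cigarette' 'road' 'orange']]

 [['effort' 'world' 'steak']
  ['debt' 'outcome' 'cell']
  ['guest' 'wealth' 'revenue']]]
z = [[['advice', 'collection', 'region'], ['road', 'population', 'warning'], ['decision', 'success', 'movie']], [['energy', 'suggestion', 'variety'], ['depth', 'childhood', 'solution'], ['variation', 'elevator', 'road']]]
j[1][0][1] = 'perspective'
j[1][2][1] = 'road'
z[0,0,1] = 'collection'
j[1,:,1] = ['perspective', 'addition', 'road']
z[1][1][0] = 'depth'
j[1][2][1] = 'road'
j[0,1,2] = 'anxiety'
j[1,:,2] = ['goal', 'thought', 'orange']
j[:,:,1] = [['love', 'membership', 'secretary'], ['perspective', 'addition', 'road'], ['world', 'outcome', 'wealth']]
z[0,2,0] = 'decision'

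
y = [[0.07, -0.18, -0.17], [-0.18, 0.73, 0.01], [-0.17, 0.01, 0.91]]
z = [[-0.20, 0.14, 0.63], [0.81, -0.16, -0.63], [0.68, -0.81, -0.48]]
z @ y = [[-0.15,0.14,0.61], [0.19,-0.27,-0.71], [0.28,-0.72,-0.56]]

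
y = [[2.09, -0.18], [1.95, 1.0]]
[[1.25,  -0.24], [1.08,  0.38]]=y @ [[0.59, -0.07], [-0.07, 0.52]]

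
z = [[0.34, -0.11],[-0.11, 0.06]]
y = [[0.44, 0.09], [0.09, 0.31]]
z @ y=[[0.14,-0.0], [-0.04,0.01]]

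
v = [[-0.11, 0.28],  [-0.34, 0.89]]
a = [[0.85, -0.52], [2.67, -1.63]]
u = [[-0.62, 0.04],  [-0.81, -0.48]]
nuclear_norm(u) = 1.39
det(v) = -0.00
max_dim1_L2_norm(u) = 0.94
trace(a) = -0.78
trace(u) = -1.10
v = a @ u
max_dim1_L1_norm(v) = 1.23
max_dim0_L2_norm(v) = 0.93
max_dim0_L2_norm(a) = 2.8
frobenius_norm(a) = 3.28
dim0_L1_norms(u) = [1.43, 0.52]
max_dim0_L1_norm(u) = 1.43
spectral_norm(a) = 3.28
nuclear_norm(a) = 3.28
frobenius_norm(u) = 1.13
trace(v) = 0.78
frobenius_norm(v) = 1.00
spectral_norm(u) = 1.09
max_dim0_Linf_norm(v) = 0.89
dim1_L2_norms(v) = [0.3, 0.95]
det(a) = 0.00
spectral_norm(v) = 1.00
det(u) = 0.33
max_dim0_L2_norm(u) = 1.02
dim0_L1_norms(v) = [0.45, 1.17]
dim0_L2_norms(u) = [1.02, 0.48]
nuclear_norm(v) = 1.00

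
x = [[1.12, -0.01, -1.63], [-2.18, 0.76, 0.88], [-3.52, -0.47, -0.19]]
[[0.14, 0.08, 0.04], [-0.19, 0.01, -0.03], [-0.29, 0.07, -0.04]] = x@[[0.08, -0.02, 0.01],[0.02, 0.03, 0.01],[-0.03, -0.06, -0.02]]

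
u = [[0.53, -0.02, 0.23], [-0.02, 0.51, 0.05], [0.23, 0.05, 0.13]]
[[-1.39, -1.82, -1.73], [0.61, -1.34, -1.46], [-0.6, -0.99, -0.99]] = u @ [[-1.42, -2.90, -2.28], [1.4, -2.60, -2.71], [-2.63, -1.45, -2.52]]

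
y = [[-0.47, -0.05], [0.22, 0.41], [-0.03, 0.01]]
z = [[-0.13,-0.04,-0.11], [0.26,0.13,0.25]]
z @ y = [[0.06,  -0.01], [-0.1,  0.04]]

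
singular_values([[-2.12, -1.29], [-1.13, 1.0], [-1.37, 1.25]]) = [2.77, 2.06]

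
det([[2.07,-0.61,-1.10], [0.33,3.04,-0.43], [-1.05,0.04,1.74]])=7.534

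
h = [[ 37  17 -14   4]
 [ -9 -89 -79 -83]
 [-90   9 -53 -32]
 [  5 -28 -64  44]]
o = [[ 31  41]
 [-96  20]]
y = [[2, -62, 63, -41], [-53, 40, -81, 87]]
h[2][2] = -53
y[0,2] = 63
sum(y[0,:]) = -38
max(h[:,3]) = 44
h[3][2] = -64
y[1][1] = 40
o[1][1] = 20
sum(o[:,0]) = -65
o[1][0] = -96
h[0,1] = 17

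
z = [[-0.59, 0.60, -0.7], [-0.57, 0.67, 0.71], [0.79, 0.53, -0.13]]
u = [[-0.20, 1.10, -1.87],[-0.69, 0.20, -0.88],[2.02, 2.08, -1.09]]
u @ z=[[-1.99, -0.37, 1.16], [-0.40, -0.75, 0.74], [-3.24, 2.03, 0.2]]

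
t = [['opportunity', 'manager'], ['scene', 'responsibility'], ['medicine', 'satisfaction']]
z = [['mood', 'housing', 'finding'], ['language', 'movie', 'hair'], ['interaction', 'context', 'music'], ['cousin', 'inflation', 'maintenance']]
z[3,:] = ['cousin', 'inflation', 'maintenance']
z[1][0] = 'language'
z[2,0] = 'interaction'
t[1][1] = 'responsibility'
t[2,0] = 'medicine'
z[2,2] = 'music'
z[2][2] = 'music'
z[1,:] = ['language', 'movie', 'hair']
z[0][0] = 'mood'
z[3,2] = 'maintenance'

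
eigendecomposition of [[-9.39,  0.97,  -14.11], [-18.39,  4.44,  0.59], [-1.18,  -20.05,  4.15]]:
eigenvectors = [[-0.69+0.00j, (-0.36+0.25j), (-0.36-0.25j)], [(-0.53+0j), -0.15-0.53j, -0.15+0.53j], [-0.50+0.00j, 0.71+0.00j, 0.71-0.00j]]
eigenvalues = [(-18.85+0j), (9.03+14.48j), (9.03-14.48j)]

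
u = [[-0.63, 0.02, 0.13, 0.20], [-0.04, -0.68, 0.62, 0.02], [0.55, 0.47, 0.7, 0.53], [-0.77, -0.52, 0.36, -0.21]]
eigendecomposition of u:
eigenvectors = [[0.27, -0.60, -0.31, 0.09], [-0.79, 0.76, 0.52, 0.35], [0.29, 0.08, 0.31, 0.93], [-0.46, -0.25, -0.74, 0.07]]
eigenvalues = [-0.88, -0.59, -0.32, 0.97]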